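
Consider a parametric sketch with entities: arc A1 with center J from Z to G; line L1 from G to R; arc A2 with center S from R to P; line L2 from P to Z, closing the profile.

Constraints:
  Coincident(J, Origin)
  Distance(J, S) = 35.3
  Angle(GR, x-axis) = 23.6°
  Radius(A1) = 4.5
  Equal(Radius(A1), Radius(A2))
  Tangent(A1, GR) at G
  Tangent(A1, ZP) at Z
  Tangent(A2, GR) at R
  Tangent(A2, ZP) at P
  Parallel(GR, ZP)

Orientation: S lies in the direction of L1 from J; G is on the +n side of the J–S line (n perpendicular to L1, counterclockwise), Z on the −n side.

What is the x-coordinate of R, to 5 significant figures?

30.546

The slot axis is L1's direction at 23.6°, so u = (cos 23.6°, sin 23.6°) = (0.91636, 0.40035) and n = (−sin 23.6°, cos 23.6°) = (-0.40035, 0.91636). J is at the origin and S lies 35.3 along u from J, so S = 35.3·u = (32.348, 14.132). Tangency of A1 to both parallel lines with radius 4.5 puts G and Z at J ± 4.5·n: G = (-1.8016, 4.1236), Z = (1.8016, -4.1236). Equal radii place R and P the same way about S: R = S + 4.5·n = (30.546, 18.256), P = S − 4.5·n = (34.149, 10.009). So R.x = 30.546.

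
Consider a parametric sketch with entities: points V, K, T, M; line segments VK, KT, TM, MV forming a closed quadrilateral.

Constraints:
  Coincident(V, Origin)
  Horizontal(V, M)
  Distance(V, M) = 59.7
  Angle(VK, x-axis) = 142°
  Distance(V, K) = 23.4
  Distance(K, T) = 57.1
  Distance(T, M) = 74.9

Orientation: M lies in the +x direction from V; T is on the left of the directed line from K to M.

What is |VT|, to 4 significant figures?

62.33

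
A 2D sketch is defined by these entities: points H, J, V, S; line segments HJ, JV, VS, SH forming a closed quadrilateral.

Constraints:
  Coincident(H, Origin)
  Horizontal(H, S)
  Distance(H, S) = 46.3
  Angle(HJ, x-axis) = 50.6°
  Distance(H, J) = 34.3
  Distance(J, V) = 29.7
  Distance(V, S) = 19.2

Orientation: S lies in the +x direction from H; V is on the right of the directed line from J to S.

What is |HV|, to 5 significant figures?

27.419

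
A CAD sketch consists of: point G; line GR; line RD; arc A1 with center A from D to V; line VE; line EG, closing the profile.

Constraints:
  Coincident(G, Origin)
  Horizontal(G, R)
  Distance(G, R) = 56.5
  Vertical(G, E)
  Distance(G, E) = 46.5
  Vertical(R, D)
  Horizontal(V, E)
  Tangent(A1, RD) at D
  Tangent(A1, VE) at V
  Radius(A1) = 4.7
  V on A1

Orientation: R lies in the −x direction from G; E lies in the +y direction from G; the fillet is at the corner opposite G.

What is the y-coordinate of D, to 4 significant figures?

41.80

G is at the origin; GR is horizontal with |GR| = 56.5 and R on the −x side, so R = (-56.50, 0.000). GE is vertical with |GE| = 46.5 and E on the +y side, so E = (0.000, 46.50). The virtual corner opposite G is at (-56.50, 46.50). A1 meets RD tangentially, so AD is at right angles to RD and A1 meets VE tangentially, so AV is at right angles to VE, with radius 4.7, so the center A sits 4.7 in from both sides at A = (-51.80, 41.80). That places the tangent points at D = (-56.50, 41.80) on RD and V = (-51.80, 46.50) on VE. So D.y = 41.80.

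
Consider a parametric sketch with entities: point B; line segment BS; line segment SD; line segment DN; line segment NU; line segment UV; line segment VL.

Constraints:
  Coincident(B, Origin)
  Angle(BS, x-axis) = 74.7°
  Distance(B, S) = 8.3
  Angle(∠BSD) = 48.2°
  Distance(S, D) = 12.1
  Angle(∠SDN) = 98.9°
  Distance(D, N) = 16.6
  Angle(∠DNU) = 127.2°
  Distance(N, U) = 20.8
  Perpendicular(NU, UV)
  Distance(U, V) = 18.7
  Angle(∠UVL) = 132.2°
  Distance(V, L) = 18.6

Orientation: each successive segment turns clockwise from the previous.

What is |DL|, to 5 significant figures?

24.778

B is at the origin; BS runs at 74.7° with length 8.3, so S = (2.1901, 8.0058). ∠BSD = 48.2° gives SD at -57.100° from the x-axis; with |SD| = 12.1, D = (8.7626, -2.1536). ∠SDN = 98.9° gives DN at -138.20° from the x-axis; with |DN| = 16.6, N = (-3.6123, -13.218). ∠DNU = 127.2° gives NU at 169.00° from the x-axis; with |NU| = 20.8, U = (-24.030, -9.2492). NU ⟂ UV, so UV runs at 79.000°; with |UV| = 18.7, V = (-20.462, 9.1072). ∠UVL = 132.2° gives VL at 31.200° from the x-axis; with |VL| = 18.6, L = (-4.5523, 18.743). Then |DL| = |L − D| = 24.778.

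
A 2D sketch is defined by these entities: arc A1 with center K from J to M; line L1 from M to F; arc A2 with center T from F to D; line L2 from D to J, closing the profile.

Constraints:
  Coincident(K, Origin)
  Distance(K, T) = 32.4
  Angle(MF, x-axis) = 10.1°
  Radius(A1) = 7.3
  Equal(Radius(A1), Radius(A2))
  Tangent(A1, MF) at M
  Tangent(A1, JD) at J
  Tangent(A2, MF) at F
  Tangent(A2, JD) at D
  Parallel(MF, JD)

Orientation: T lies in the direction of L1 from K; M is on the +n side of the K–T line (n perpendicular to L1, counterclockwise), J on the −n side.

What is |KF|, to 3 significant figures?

33.2

The slot axis is L1's direction at 10.1°, so u = (cos 10.1°, sin 10.1°) = (0.985, 0.175) and n = (−sin 10.1°, cos 10.1°) = (-0.175, 0.985). K is at the origin and T lies 32.4 along u from K, so T = 32.4·u = (31.9, 5.68). Tangency of A1 to both parallel lines with radius 7.3 puts M and J at K ± 7.3·n: M = (-1.28, 7.19), J = (1.28, -7.19). Equal radii place F and D the same way about T: F = T + 7.3·n = (30.6, 12.9), D = T − 7.3·n = (33.2, -1.50). Then |KF| = |F − K| = 33.2.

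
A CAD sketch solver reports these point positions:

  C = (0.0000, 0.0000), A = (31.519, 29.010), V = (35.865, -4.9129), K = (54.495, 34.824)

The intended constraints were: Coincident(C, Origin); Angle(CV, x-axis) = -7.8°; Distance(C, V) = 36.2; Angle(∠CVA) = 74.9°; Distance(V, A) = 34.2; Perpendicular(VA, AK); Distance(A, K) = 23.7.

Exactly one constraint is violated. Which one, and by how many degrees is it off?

Perpendicular(VA, AK) — off by 6.90°.

C = (0.00, 0.00) ✓; CV at -7.800° ✓; |CV| = 36.20 ✓; ∠CVA = 74.90° ✓; |VA| = 34.20 ✓; ∠(VA, AK) = 83.10° ✗; |AK| = 23.70 ✓.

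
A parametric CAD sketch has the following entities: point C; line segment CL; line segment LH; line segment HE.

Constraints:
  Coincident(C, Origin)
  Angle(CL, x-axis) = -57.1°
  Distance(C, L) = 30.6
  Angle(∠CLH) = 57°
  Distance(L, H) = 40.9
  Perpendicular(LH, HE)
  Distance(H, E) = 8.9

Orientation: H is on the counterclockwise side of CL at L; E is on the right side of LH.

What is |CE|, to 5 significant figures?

42.213

∠CLH = 57.0°, so LH runs at -57.1° + (180° − 57.0°) = 65.900° from the x-axis; with |LH| = 40.9, H = L + 40.9·(cos 65.900°, sin 65.900°) = (33.322, 11.643). LH ⟂ HE; with |HE| = 8.9 on the right of LH, E = H + 8.9·(0.91283, -0.40833) = (41.446, 8.0084). Then |CE| = |E − C| = 42.213.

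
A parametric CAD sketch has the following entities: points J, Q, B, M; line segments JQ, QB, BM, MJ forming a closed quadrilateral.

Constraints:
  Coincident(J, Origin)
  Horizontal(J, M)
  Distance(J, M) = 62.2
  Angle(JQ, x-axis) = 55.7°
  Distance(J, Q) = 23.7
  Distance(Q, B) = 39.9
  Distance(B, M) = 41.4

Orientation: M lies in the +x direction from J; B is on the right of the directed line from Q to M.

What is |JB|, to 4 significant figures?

31.26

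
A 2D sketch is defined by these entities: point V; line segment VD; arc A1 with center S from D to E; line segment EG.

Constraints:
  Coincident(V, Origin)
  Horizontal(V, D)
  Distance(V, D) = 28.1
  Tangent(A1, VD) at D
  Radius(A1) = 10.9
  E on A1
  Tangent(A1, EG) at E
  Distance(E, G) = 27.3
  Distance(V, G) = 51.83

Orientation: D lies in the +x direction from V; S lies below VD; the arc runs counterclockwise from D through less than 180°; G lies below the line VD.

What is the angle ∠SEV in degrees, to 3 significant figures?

107°

Checks: |SE| = 10.90 ✓; ∠(SE, EG) = 90.00° ✓; |EG| = 27.30 ✓; |VG| = 51.83 ✓.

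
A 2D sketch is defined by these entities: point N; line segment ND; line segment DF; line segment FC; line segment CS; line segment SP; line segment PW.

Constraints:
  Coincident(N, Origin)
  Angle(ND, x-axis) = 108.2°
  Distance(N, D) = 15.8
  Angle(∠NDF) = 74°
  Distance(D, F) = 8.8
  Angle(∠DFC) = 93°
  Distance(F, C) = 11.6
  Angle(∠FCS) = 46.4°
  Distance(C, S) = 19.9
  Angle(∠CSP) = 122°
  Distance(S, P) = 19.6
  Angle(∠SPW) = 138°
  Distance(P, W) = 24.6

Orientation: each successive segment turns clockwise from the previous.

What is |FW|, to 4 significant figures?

37.11

N is at the origin; ND runs at 108.2° with length 15.8, so D = (-4.935, 15.01). ∠NDF = 74.0° gives DF at 2.200° from the x-axis; with |DF| = 8.8, F = (3.859, 15.35). ∠DFC = 93.0° gives FC at -84.80° from the x-axis; with |FC| = 11.6, C = (4.910, 3.795). ∠FCS = 46.4° gives CS at 141.6° from the x-axis; with |CS| = 19.9, S = (-10.69, 16.16). ∠CSP = 122.0° gives SP at 83.60° from the x-axis; with |SP| = 19.6, P = (-8.501, 35.63). ∠SPW = 138.0° gives PW at 41.60° from the x-axis; with |PW| = 24.6, W = (9.895, 51.97). Then |FW| = |W − F| = 37.11.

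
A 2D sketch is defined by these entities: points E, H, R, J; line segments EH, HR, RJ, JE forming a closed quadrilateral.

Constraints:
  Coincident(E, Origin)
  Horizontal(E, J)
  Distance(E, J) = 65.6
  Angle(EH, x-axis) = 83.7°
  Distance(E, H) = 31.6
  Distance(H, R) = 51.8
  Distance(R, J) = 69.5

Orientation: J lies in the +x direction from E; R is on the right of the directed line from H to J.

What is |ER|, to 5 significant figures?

20.226

Checks: |HR| = 51.80 ✓; |RJ| = 69.50 ✓.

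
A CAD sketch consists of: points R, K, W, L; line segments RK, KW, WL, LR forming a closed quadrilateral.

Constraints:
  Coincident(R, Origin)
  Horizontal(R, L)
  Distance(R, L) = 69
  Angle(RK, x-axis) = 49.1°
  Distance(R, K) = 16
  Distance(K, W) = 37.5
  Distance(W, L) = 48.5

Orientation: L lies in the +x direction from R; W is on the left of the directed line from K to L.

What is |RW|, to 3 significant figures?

53.4

Checks: |KW| = 37.50 ✓; |WL| = 48.50 ✓.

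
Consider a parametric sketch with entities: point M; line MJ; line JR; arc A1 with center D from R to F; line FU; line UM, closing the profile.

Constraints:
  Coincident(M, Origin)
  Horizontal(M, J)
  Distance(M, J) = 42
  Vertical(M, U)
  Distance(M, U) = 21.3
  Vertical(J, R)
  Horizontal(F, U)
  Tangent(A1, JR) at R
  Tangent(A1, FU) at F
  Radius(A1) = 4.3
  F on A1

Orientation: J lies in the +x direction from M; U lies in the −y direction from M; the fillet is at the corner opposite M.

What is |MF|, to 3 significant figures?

43.3

M is at the origin; M and J share the same y with |MJ| = 42.0 and J on the +x side, so J = (42.0, 0.00). MU is vertical with |MU| = 21.3 and U on the −y side, so U = (0.00, -21.3). The virtual corner opposite M is at (42.0, -21.3). The tangent condition forces DR to be normal to JR and tangency of A1 to FU means the radius DF is perpendicular to FU, with radius 4.3, so the center D sits 4.3 in from both sides at D = (37.7, -17.0). That places the tangent points at R = (42.0, -17.0) on JR and F = (37.7, -21.3) on FU. Then |MF| = |F − M| = 43.3.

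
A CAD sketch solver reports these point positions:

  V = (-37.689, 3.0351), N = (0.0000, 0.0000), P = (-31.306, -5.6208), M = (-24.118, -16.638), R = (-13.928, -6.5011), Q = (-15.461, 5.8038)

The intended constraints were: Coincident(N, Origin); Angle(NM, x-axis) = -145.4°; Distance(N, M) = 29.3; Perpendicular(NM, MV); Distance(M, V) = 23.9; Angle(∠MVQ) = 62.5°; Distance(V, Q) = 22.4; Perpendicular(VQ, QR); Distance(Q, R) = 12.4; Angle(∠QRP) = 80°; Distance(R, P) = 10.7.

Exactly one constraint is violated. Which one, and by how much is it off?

Distance(R, P) = 10.7 — off by 6.70.

N = (0.00, 0.00) ✓; NM at -145.4° ✓; |NM| = 29.30 ✓; ∠(NM, MV) = 90.00° ✓; |MV| = 23.90 ✓; ∠MVQ = 62.50° ✓; |VQ| = 22.40 ✓; ∠(VQ, QR) = 90.00° ✓; |QR| = 12.40 ✓; ∠QRP = 80.00° ✓; |RP| = 17.40 ✗.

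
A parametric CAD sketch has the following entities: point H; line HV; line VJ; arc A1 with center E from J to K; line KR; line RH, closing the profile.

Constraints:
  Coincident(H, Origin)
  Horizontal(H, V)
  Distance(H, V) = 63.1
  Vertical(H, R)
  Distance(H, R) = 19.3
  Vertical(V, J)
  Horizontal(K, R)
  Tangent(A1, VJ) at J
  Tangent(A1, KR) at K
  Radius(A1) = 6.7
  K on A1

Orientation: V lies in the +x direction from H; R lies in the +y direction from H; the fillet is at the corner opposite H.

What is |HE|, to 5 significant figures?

57.790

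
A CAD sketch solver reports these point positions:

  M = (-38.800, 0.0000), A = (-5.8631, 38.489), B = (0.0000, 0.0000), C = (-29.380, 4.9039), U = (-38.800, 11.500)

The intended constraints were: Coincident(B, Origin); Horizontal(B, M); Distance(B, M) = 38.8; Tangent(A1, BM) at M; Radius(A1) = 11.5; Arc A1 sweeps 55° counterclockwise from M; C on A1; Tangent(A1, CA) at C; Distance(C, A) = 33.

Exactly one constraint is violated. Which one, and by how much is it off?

Distance(C, A) = 33 — off by 8.00.

B = (0.00, 0.00) ✓; B.y = 0.00, M.y = 0.00 ✓; |BM| = 38.80 ✓; ∠(UM, MB) = 90.00° ✓; |UM| = 11.50 ✓; bearing(U→C) − bearing(U→M) = 55.00° ✓; |UC| = 11.50 ✓; ∠(UC, CA) = 90.00° ✓; |CA| = 41.00 ✗.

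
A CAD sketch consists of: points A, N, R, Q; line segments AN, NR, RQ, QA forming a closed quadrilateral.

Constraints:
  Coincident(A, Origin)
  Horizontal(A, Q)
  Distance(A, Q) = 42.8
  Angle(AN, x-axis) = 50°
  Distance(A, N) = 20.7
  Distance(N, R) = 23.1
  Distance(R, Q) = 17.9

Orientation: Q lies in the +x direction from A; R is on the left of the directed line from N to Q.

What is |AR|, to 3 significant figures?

40.0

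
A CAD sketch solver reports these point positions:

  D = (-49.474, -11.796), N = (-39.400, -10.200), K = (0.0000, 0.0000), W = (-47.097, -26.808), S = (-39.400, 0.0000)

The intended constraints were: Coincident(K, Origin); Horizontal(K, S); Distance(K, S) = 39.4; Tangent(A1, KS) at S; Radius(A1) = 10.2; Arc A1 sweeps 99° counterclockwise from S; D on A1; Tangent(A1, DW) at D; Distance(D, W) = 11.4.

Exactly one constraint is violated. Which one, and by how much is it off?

Distance(D, W) = 11.4 — off by 3.80.

K = (0.00, 0.00) ✓; K.y = 0.00, S.y = 0.00 ✓; |KS| = 39.40 ✓; ∠(NS, SK) = 90.00° ✓; |NS| = 10.20 ✓; bearing(N→D) − bearing(N→S) = 99.00° ✓; |ND| = 10.20 ✓; ∠(ND, DW) = 90.00° ✓; |DW| = 15.20 ✗.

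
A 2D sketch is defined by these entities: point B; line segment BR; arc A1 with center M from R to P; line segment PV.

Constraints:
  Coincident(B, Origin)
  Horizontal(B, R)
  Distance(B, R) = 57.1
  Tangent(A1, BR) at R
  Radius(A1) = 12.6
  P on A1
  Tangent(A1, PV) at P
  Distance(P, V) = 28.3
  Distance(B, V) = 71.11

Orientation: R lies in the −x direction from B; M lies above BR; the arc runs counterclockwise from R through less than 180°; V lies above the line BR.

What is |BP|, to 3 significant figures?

48.7

B is at the origin; B and R share the same y with |BR| = 57.1 and R on the −x side, so R = (-57.1, 0.00). Since A1 is tangent to BR there, MR ⟂ BR, so M = R + (0, 12.6) = (-57.1, 12.6). Since MP ⟂ PV (tangency), |MV| = √(12.6² + 28.3²) = 31.0 regardless of where P sits on A1. So V lies on both circle(B, 71.11) and circle(M, 31.0); the above-BR intersection is V = (-56.2, 43.6). P is the foot of the tangent from V: P = (-45.4, 17.4).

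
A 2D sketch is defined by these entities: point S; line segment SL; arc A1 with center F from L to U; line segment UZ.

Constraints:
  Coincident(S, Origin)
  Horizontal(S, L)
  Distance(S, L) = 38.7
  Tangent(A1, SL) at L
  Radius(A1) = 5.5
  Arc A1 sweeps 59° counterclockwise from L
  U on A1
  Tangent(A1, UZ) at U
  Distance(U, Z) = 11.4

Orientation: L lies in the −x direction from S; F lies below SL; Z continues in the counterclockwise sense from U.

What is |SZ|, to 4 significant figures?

50.83

S is at the origin; SL is horizontal with |SL| = 38.7 and L on the −x side, so L = (-38.70, 0.000). A1 meets SL tangentially, so FL is at right angles to SL, so F = L + (0, -5.5) = (-38.70, -5.500). On A1, L sits at bearing 90° from F; a 59° counterclockwise sweep puts U at bearing 149°, so U = F + 5.5·(cos 149°, sin 149°) = (-43.41, -2.667). The tangent condition forces FU to be normal to UZ, so UZ runs along (−sin 149°, cos 149°); with |UZ| = 11.4, Z = (-49.29, -12.44). Then |SZ| = |Z − S| = 50.83.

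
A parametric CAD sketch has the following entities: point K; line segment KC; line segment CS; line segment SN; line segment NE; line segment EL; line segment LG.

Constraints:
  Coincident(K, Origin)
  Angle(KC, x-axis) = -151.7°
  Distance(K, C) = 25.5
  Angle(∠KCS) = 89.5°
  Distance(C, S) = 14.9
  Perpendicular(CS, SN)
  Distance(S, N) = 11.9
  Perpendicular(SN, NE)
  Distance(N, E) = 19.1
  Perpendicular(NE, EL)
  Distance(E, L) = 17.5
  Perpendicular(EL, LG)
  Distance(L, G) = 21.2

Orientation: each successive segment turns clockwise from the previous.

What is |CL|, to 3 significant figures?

7.00

K is at the origin; KC runs at -151.7° with length 25.5, so C = (-22.5, -12.1). ∠KCS = 89.5° gives CS at 118° from the x-axis; with |CS| = 14.9, S = (-29.4, 1.09). CS ⟂ SN, so SN runs at 27.8°; with |SN| = 11.9, N = (-18.9, 6.64). SN ⟂ NE, so NE runs at -62.2°; with |NE| = 19.1, E = (-9.97, -10.3). NE ⟂ EL, so EL runs at -152°; with |EL| = 17.5, L = (-25.4, -18.4). Then |CL| = |L − C| = 7.00.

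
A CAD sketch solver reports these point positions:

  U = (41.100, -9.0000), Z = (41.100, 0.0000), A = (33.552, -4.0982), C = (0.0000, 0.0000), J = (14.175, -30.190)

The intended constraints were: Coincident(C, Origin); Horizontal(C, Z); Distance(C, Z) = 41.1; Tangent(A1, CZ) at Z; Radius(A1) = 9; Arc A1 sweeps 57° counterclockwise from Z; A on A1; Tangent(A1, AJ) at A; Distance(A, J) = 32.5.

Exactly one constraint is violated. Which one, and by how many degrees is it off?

Tangent(A1, AJ) at A — off by 3.60°.

C = (0.00, 0.00) ✓; C.y = 0.00, Z.y = 0.00 ✓; |CZ| = 41.10 ✓; ∠(UZ, ZC) = 90.00° ✓; |UZ| = 9.000 ✓; bearing(U→A) − bearing(U→Z) = 57.00° ✓; |UA| = 9.000 ✓; ∠(UA, AJ) = 93.60° ✗; |AJ| = 32.50 ✓.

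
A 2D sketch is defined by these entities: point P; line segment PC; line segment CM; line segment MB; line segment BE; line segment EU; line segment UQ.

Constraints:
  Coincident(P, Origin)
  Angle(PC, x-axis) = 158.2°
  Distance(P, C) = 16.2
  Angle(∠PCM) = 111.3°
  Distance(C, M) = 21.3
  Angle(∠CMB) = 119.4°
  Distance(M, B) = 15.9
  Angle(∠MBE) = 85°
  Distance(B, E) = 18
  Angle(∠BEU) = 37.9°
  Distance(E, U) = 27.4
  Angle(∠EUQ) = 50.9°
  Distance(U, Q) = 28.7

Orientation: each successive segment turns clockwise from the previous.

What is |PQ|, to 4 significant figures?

43.44

P is at the origin; PC runs at 158.2° with length 16.2, so C = (-15.04, 6.016). ∠PCM = 111.3° gives CM at 89.50° from the x-axis; with |CM| = 21.3, M = (-14.86, 27.32). ∠CMB = 119.4° gives MB at 28.90° from the x-axis; with |MB| = 15.9, B = (-0.9357, 35.00). ∠MBE = 85.0° gives BE at -66.10° from the x-axis; with |BE| = 18.0, E = (6.357, 18.54). ∠BEU = 37.9° gives EU at 151.8° from the x-axis; with |EU| = 27.4, U = (-17.79, 31.49). ∠EUQ = 50.9° gives UQ at 22.70° from the x-axis; with |UQ| = 28.7, Q = (8.686, 42.57). Then |PQ| = |Q − P| = 43.44.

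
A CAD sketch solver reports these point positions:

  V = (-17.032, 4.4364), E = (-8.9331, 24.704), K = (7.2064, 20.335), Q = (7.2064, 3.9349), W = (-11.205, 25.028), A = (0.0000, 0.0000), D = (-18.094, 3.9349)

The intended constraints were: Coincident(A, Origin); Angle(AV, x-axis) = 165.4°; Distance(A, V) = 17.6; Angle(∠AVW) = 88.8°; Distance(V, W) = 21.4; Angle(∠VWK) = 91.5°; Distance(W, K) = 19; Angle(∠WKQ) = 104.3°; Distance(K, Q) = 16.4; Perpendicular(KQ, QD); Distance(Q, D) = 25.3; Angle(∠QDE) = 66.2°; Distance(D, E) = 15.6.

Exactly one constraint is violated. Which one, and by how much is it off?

Distance(D, E) = 15.6 — off by 7.10.

A = (0.00, 0.00) ✓; AV at 165.4° ✓; |AV| = 17.60 ✓; ∠AVW = 88.80° ✓; |VW| = 21.40 ✓; ∠VWK = 91.50° ✓; |WK| = 19.00 ✓; ∠WKQ = 104.3° ✓; |KQ| = 16.40 ✓; ∠(KQ, QD) = 90.00° ✓; |QD| = 25.30 ✓; ∠QDE = 66.20° ✓; |DE| = 22.70 ✗.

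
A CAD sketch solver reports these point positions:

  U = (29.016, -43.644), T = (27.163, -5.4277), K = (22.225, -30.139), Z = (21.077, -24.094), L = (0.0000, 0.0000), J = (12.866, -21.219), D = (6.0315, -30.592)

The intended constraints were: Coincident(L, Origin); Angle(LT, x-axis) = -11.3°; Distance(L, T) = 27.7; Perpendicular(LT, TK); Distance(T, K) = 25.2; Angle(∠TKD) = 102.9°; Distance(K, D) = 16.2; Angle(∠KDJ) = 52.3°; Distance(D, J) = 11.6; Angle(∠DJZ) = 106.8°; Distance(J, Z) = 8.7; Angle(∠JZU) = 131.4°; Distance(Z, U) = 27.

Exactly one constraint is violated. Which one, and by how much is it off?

Distance(Z, U) = 27 — off by 5.90.

L = (0.00, 0.00) ✓; LT at -11.30° ✓; |LT| = 27.70 ✓; ∠(LT, TK) = 90.00° ✓; |TK| = 25.20 ✓; ∠TKD = 102.9° ✓; |KD| = 16.20 ✓; ∠KDJ = 52.30° ✓; |DJ| = 11.60 ✓; ∠DJZ = 106.8° ✓; |JZ| = 8.700 ✓; ∠JZU = 131.4° ✓; |ZU| = 21.10 ✗.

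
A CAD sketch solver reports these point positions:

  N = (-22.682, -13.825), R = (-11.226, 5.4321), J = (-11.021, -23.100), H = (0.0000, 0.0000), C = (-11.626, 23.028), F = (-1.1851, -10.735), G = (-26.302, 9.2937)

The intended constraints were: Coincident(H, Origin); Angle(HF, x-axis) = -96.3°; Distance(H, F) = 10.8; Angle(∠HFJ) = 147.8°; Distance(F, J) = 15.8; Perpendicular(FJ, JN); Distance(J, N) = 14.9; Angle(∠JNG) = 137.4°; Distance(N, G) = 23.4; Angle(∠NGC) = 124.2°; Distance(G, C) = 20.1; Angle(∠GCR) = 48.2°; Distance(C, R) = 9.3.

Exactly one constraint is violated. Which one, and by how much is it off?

Distance(C, R) = 9.3 — off by 8.30.

H = (0.00, 0.00) ✓; HF at -96.30° ✓; |HF| = 10.80 ✓; ∠HFJ = 147.8° ✓; |FJ| = 15.80 ✓; ∠(FJ, JN) = 90.00° ✓; |JN| = 14.90 ✓; ∠JNG = 137.4° ✓; |NG| = 23.40 ✓; ∠NGC = 124.2° ✓; |GC| = 20.10 ✓; ∠GCR = 48.20° ✓; |CR| = 17.60 ✗.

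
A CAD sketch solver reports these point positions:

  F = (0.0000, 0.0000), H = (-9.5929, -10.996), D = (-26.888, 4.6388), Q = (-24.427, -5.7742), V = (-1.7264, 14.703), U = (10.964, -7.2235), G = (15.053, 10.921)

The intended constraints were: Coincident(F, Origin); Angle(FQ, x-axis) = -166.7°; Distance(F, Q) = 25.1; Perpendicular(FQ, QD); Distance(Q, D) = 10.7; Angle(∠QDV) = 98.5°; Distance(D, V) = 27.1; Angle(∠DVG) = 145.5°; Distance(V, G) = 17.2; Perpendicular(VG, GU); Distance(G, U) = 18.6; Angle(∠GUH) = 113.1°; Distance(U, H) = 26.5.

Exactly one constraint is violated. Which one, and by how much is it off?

Distance(U, H) = 26.5 — off by 5.60.

F = (0.00, 0.00) ✓; FQ at -166.7° ✓; |FQ| = 25.10 ✓; ∠(FQ, QD) = 90.00° ✓; |QD| = 10.70 ✓; ∠QDV = 98.50° ✓; |DV| = 27.10 ✓; ∠DVG = 145.5° ✓; |VG| = 17.20 ✓; ∠(VG, GU) = 90.00° ✓; |GU| = 18.60 ✓; ∠GUH = 113.1° ✓; |UH| = 20.90 ✗.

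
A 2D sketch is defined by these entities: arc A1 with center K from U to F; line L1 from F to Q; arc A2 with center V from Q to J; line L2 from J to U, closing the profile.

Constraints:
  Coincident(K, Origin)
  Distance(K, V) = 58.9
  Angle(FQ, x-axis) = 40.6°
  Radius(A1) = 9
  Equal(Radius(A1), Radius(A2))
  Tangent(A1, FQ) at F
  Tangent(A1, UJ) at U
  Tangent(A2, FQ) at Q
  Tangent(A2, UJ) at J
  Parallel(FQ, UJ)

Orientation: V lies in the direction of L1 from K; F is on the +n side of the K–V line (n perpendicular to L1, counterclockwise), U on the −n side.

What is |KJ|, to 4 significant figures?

59.58

The slot axis is L1's direction at 40.6°, so u = (cos 40.6°, sin 40.6°) = (0.7593, 0.6508) and n = (−sin 40.6°, cos 40.6°) = (-0.6508, 0.7593). K is at the origin and V lies 58.9 along u from K, so V = 58.9·u = (44.72, 38.33). Tangency of A1 to both parallel lines with radius 9.0 puts F and U at K ± 9.0·n: F = (-5.857, 6.833), U = (5.857, -6.833). Equal radii place Q and J the same way about V: Q = V + 9.0·n = (38.86, 45.16), J = V − 9.0·n = (50.58, 31.50). Then |KJ| = |J − K| = 59.58.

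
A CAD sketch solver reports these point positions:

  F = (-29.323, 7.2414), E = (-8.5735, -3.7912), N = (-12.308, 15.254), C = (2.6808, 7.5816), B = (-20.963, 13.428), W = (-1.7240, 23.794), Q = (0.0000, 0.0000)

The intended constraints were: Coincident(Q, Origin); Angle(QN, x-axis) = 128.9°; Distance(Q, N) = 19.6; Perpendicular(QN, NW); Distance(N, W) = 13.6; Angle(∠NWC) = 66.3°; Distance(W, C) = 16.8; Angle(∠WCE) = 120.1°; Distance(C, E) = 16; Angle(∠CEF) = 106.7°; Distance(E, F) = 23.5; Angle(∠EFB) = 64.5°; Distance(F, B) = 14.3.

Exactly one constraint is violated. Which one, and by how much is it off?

Distance(F, B) = 14.3 — off by 3.90.

Q = (0.00, 0.00) ✓; QN at 128.9° ✓; |QN| = 19.60 ✓; ∠(QN, NW) = 90.00° ✓; |NW| = 13.60 ✓; ∠NWC = 66.30° ✓; |WC| = 16.80 ✓; ∠WCE = 120.1° ✓; |CE| = 16.00 ✓; ∠CEF = 106.7° ✓; |EF| = 23.50 ✓; ∠EFB = 64.50° ✓; |FB| = 10.40 ✗.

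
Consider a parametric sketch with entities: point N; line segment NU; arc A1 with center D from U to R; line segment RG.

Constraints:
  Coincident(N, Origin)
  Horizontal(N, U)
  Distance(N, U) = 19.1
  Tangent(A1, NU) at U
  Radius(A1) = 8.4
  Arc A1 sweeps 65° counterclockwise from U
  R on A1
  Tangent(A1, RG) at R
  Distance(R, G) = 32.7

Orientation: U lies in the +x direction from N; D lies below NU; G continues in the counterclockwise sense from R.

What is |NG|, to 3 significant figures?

34.6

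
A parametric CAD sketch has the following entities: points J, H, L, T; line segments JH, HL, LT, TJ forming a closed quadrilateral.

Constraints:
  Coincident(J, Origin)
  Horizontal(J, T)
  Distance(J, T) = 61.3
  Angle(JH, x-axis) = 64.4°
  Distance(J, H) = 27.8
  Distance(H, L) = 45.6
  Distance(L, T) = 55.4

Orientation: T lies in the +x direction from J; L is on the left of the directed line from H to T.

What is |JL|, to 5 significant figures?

71.689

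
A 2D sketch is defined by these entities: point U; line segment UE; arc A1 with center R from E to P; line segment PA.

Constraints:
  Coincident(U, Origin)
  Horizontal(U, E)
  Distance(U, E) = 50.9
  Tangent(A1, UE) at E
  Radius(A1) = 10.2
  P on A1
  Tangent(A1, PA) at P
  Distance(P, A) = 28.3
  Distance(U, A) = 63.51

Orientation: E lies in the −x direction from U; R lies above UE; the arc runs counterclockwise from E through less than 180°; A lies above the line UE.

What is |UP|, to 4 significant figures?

43.15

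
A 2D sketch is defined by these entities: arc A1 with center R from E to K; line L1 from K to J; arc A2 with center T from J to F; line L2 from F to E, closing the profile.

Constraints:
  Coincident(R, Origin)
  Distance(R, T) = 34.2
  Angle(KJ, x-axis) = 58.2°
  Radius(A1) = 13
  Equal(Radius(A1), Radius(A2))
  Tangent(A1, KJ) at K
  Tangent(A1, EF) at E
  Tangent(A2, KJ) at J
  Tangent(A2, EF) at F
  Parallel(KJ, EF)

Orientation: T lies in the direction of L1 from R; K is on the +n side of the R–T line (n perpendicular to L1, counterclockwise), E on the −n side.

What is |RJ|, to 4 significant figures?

36.59

The slot axis is L1's direction at 58.2°, so u = (cos 58.2°, sin 58.2°) = (0.5270, 0.8499) and n = (−sin 58.2°, cos 58.2°) = (-0.8499, 0.5270). R is at the origin and T lies 34.2 along u from R, so T = 34.2·u = (18.02, 29.07). Tangency of A1 to both parallel lines with radius 13.0 puts K and E at R ± 13.0·n: K = (-11.05, 6.850), E = (11.05, -6.850). Equal radii place J and F the same way about T: J = T + 13.0·n = (6.973, 35.92), F = T − 13.0·n = (29.07, 22.22). Then |RJ| = |J − R| = 36.59.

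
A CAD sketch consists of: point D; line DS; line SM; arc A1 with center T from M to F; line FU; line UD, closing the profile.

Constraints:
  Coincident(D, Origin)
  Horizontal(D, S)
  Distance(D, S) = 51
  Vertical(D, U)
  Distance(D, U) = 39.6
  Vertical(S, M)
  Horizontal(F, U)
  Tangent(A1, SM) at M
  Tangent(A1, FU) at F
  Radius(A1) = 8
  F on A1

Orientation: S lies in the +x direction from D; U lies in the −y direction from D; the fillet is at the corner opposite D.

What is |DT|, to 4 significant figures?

53.36

D is at the origin; DS is horizontal with |DS| = 51.0 and S on the +x side, so S = (51.00, 0.000). DU is vertical with |DU| = 39.6 and U on the −y side, so U = (0.000, -39.60). The virtual corner opposite D is at (51.00, -39.60). A1 meets SM tangentially, so TM is at right angles to SM and tangency of A1 to FU means the radius TF is perpendicular to FU, with radius 8.0, so the center T sits 8.0 in from both sides at T = (43.00, -31.60). Then |DT| = |T − D| = 53.36.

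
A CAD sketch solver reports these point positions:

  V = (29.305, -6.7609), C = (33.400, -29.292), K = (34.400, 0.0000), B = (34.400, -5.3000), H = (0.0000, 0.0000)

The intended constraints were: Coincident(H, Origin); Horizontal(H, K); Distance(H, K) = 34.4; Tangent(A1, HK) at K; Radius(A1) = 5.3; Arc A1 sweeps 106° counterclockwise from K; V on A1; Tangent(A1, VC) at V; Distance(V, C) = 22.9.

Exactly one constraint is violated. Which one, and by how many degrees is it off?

Tangent(A1, VC) at V — off by 5.70°.

H = (0.00, 0.00) ✓; H.y = 0.00, K.y = 0.00 ✓; |HK| = 34.40 ✓; ∠(BK, KH) = 90.00° ✓; |BK| = 5.300 ✓; bearing(B→V) − bearing(B→K) = 106.0° ✓; |BV| = 5.300 ✓; ∠(BV, VC) = 95.70° ✗; |VC| = 22.90 ✓.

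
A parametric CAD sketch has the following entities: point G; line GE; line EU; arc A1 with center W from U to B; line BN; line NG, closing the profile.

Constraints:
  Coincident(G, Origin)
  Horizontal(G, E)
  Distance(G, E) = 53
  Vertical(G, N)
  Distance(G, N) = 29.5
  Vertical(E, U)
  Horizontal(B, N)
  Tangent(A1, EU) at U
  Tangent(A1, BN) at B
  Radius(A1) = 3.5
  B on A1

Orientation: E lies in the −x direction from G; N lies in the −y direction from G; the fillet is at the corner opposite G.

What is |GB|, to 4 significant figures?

57.62

G is at the origin; GE is horizontal with |GE| = 53.0 and E on the −x side, so E = (-53.00, 0.000). GN is vertical with |GN| = 29.5 and N on the −y side, so N = (0.000, -29.50). The virtual corner opposite G is at (-53.00, -29.50). The tangent condition forces WU to be normal to EU and since A1 is tangent to BN there, WB ⟂ BN, with radius 3.5, so the center W sits 3.5 in from both sides at W = (-49.50, -26.00). That places the tangent points at U = (-53.00, -26.00) on EU and B = (-49.50, -29.50) on BN. Then |GB| = |B − G| = 57.62.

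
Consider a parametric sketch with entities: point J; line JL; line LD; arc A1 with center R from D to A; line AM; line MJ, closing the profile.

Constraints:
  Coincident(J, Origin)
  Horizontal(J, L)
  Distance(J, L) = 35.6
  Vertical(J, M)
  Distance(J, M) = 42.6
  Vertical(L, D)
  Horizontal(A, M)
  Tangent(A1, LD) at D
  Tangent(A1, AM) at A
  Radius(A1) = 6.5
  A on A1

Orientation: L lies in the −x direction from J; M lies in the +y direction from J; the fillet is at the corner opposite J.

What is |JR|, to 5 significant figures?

46.368

J is at the origin; JL is horizontal with |JL| = 35.6 and L on the −x side, so L = (-35.600, 0.0000). J and M share the same x with |JM| = 42.6 and M on the +y side, so M = (0.0000, 42.600). The virtual corner opposite J is at (-35.600, 42.600). A1 meets LD tangentially, so RD is at right angles to LD and the tangent condition forces RA to be normal to AM, with radius 6.5, so the center R sits 6.5 in from both sides at R = (-29.100, 36.100). Then |JR| = |R − J| = 46.368.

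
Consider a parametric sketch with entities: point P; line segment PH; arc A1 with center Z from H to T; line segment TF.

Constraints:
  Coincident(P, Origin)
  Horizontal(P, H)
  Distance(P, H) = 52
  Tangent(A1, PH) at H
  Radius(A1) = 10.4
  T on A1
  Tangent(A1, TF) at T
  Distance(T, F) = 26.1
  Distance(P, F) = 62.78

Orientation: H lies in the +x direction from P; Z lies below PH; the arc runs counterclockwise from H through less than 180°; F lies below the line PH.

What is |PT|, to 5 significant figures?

44.146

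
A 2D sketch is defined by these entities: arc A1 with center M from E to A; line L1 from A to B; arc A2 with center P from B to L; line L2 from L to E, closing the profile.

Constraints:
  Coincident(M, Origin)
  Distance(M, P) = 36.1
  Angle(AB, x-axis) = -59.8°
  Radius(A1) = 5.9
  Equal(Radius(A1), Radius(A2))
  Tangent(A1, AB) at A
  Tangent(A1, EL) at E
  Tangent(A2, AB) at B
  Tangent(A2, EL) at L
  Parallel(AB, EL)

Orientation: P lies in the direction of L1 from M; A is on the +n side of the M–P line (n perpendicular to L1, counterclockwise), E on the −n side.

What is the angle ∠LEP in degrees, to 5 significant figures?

9.2821°

Tangency of A1 to both parallel lines with radius 5.9 puts A and E at M ± 5.9·n: A = (5.0992, 2.9678), E = (-5.0992, -2.9678). Equal radii place B and L the same way about P: B = P + 5.9·n = (23.258, -28.233), L = P − 5.9·n = (13.060, -34.168). Then cos ∠LEP = EL·EP / (|EL||EP|), giving 9.2821°.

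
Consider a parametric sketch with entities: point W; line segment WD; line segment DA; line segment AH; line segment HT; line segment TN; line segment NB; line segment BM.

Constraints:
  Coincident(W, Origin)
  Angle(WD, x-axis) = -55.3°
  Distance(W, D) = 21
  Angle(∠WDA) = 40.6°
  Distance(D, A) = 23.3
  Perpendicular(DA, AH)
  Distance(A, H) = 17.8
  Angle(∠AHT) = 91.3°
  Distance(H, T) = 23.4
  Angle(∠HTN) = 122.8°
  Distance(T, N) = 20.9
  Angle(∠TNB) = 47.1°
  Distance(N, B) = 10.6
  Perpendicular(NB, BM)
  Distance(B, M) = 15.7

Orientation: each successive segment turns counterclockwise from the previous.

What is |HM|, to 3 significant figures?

27.0

W is at the origin; WD runs at -55.3° with length 21.0, so D = (12.0, -17.3). ∠WDA = 40.6° gives DA at 84.1° from the x-axis; with |DA| = 23.3, A = (14.3, 5.91). The perpendicularity gives AH at right angles to DA, so AH runs at 174°; with |AH| = 17.8, H = (-3.36, 7.74). ∠AHT = 91.3° gives HT at -97.2° from the x-axis; with |HT| = 23.4, T = (-6.29, -15.5). ∠HTN = 122.8° gives TN at -40.0° from the x-axis; with |TN| = 20.9, N = (9.72, -28.9). ∠TNB = 47.1° gives NB at 92.9° from the x-axis; with |NB| = 10.6, B = (9.19, -18.3). NB ⟂ BM, so BM runs at -177°; with |BM| = 15.7, M = (-6.49, -19.1). Then |HM| = |M − H| = 27.0.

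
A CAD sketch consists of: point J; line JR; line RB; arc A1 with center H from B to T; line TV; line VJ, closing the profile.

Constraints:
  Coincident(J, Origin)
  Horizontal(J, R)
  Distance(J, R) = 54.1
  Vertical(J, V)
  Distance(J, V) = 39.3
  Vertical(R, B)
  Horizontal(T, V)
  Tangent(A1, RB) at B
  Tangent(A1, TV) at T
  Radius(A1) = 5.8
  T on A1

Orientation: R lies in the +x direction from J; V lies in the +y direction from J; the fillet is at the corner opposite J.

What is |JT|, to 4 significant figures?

62.27

J is at the origin; J and R share the same y with |JR| = 54.1 and R on the +x side, so R = (54.10, 0.000). JV is vertical with |JV| = 39.3 and V on the +y side, so V = (0.000, 39.30). The virtual corner opposite J is at (54.10, 39.30). Since A1 is tangent to RB there, HB ⟂ RB and the tangent condition forces HT to be normal to TV, with radius 5.8, so the center H sits 5.8 in from both sides at H = (48.30, 33.50). That places the tangent points at B = (54.10, 33.50) on RB and T = (48.30, 39.30) on TV. Then |JT| = |T − J| = 62.27.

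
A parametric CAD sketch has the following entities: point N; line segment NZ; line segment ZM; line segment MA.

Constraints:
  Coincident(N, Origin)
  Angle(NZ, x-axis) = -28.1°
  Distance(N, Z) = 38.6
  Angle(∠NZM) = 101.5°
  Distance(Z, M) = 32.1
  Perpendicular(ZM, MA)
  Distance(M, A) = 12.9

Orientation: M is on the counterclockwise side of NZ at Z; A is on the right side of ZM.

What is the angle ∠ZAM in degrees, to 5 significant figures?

68.106°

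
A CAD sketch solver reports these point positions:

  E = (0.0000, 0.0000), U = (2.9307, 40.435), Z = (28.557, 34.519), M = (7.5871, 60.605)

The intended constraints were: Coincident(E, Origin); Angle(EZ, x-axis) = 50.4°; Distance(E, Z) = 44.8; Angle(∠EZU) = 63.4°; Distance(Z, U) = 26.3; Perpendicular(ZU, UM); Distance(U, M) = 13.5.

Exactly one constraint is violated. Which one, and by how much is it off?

Distance(U, M) = 13.5 — off by 7.20.

E = (0.00, 0.00) ✓; EZ at 50.40° ✓; |EZ| = 44.80 ✓; ∠EZU = 63.40° ✓; |ZU| = 26.30 ✓; ∠(ZU, UM) = 90.00° ✓; |UM| = 20.70 ✗.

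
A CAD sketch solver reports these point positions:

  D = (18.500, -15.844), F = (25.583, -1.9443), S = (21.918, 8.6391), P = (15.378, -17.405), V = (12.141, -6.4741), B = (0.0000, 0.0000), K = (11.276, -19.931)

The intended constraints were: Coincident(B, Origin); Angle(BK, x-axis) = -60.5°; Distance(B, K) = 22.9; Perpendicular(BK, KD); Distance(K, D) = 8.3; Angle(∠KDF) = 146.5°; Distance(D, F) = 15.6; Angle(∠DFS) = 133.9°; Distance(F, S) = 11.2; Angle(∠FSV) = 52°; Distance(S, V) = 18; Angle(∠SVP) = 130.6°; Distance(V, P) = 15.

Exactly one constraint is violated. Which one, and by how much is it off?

Distance(V, P) = 15 — off by 3.60.

B = (0.00, 0.00) ✓; BK at -60.50° ✓; |BK| = 22.90 ✓; ∠(BK, KD) = 90.00° ✓; |KD| = 8.300 ✓; ∠KDF = 146.5° ✓; |DF| = 15.60 ✓; ∠DFS = 133.9° ✓; |FS| = 11.20 ✓; ∠FSV = 52.00° ✓; |SV| = 18.00 ✓; ∠SVP = 130.6° ✓; |VP| = 11.40 ✗.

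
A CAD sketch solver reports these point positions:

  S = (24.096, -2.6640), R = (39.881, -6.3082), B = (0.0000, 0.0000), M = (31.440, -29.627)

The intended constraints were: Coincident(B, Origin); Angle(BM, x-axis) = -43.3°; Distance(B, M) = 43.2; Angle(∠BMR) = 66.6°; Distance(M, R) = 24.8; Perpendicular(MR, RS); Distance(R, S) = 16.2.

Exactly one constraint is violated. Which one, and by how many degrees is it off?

Perpendicular(MR, RS) — off by 6.90°.

B = (0.00, 0.00) ✓; BM at -43.30° ✓; |BM| = 43.20 ✓; ∠BMR = 66.60° ✓; |MR| = 24.80 ✓; ∠(MR, RS) = 96.90° ✗; |RS| = 16.20 ✓.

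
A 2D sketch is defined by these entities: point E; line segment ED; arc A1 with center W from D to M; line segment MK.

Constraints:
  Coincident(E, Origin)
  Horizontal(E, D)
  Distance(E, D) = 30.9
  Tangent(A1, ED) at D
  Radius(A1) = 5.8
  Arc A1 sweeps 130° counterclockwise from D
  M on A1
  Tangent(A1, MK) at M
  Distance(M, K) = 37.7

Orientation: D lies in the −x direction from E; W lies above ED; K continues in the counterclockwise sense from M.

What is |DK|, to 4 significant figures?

43.21

E is at the origin; E and D share the same y with |ED| = 30.9 and D on the −x side, so D = (-30.90, 0.000). Since A1 is tangent to ED there, WD ⟂ ED, so W = D + (0, 5.8) = (-30.90, 5.800). On A1, D sits at bearing -90° from W; a 130° counterclockwise sweep puts M at bearing 40°, so M = W + 5.8·(cos 40°, sin 40°) = (-26.46, 9.528). Tangency of A1 to MK means the radius WM is perpendicular to MK, so MK runs along (−sin 40°, cos 40°); with |MK| = 37.7, K = (-50.69, 38.41). Then |DK| = |K − D| = 43.21.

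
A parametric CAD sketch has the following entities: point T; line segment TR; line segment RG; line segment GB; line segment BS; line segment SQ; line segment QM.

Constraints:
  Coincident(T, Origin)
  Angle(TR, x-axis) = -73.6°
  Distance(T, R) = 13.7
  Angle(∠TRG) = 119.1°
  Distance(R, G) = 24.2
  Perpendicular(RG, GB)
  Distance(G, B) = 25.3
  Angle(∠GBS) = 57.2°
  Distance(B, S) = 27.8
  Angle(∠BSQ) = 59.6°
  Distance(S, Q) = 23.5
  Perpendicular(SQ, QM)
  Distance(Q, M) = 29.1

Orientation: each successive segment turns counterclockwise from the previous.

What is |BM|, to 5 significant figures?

10.733

T is at the origin; TR runs at -73.6° with length 13.7, so R = (3.8681, -13.143). ∠TRG = 119.1° gives RG at -12.700° from the x-axis; with |RG| = 24.2, G = (27.476, -18.463). RG ⟂ GB, so GB runs at 77.300°; with |GB| = 25.3, B = (33.038, 6.2181). ∠GBS = 57.2° gives BS at -159.90° from the x-axis; with |BS| = 27.8, S = (6.9313, -3.3356). ∠BSQ = 59.6° gives SQ at -39.500° from the x-axis; with |SQ| = 23.5, Q = (25.064, -18.283). The perpendicularity gives QM at right angles to SQ, so QM runs at 50.500°; with |QM| = 29.1, M = (43.574, 4.1708). Then |BM| = |M − B| = 10.733.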